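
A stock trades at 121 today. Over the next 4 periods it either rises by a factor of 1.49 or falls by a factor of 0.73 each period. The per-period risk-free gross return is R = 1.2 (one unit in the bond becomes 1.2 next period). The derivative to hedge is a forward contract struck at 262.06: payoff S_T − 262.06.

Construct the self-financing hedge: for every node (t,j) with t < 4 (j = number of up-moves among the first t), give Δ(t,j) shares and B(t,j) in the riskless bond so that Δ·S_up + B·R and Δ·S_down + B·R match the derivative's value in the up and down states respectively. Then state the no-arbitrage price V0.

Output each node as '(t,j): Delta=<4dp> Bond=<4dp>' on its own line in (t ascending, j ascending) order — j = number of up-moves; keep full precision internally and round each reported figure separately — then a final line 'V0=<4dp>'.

Risk-neutral probability p* = (R−d)/(u−d) = (1.2−0.73)/(1.49−0.73) = 0.6184.
Terminal values V(4,·): V(4,0)=-227.6981, V(4,1)=-191.9241, V(4,2)=-118.9060, V(4,3)=30.1311, V(4,4)=334.3301
  t=3,j=0: stock 47.0711 → up 70.1359 (V=-191.9241), down 34.3619 (V=-227.6981). Price -171.3123; hedge Δ=1.0000, bond B=-218.3833.
  t=3,j=1: stock 96.0765 → up 143.1540 (V=-118.9060), down 70.1359 (V=-191.9241). Price -122.3068; hedge Δ=1.0000, bond B=-218.3833.
  t=3,j=2: stock 196.1014 → up 292.1911 (V=30.1311), down 143.1540 (V=-118.9060). Price -22.2819; hedge Δ=1.0000, bond B=-218.3833.
  t=3,j=3: stock 400.2618 → up 596.3901 (V=334.3301), down 292.1911 (V=30.1311). Price 181.8785; hedge Δ=1.0000, bond B=-218.3833.
  t=2,j=0: stock 64.4809 → up 96.0765 (V=-122.3068), down 47.0711 (V=-171.3123). Price -117.5052; hedge Δ=1.0000, bond B=-181.9861.
  t=2,j=1: stock 131.6117 → up 196.1014 (V=-22.2819), down 96.0765 (V=-122.3068). Price -50.3744; hedge Δ=1.0000, bond B=-181.9861.
  t=2,j=2: stock 268.6321 → up 400.2618 (V=181.8785), down 196.1014 (V=-22.2819). Price 86.6460; hedge Δ=1.0000, bond B=-181.9861.
  t=1,j=0: stock 88.3300 → up 131.6117 (V=-50.3744), down 64.4809 (V=-117.5052). Price -63.3251; hedge Δ=1.0000, bond B=-151.6551.
  t=1,j=1: stock 180.2900 → up 268.6321 (V=86.6460), down 131.6117 (V=-50.3744). Price 28.6349; hedge Δ=1.0000, bond B=-151.6551.
  t=0,j=0: stock 121.0000 → up 180.2900 (V=28.6349), down 88.3300 (V=-63.3251). Price -5.3792; hedge Δ=1.0000, bond B=-126.3792.
Self-financing check: at every node Δ·S+B equals the discounted successor values.

(0,0): Delta=1.0000 Bond=-126.3792
(1,0): Delta=1.0000 Bond=-151.6551
(1,1): Delta=1.0000 Bond=-151.6551
(2,0): Delta=1.0000 Bond=-181.9861
(2,1): Delta=1.0000 Bond=-181.9861
(2,2): Delta=1.0000 Bond=-181.9861
(3,0): Delta=1.0000 Bond=-218.3833
(3,1): Delta=1.0000 Bond=-218.3833
(3,2): Delta=1.0000 Bond=-218.3833
(3,3): Delta=1.0000 Bond=-218.3833
V0=-5.3792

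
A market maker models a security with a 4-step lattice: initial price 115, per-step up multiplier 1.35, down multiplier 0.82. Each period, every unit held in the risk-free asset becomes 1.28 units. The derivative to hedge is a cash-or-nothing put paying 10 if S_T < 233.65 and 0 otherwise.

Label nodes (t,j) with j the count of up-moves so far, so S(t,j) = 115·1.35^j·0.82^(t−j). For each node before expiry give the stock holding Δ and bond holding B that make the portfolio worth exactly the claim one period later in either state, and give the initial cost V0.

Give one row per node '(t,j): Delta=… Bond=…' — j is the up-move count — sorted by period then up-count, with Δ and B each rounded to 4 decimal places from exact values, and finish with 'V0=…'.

(0,0): Delta=-0.0511 Bond=7.4936
(1,0): Delta=0.0000 Bond=4.7684
(1,1): Delta=-0.0559 Bond=10.3258
(2,0): Delta=0.0000 Bond=6.1035
(2,1): Delta=0.0000 Bond=6.1035
(2,2): Delta=-0.0610 Bond=14.2995
(3,0): Delta=0.0000 Bond=7.8125
(3,1): Delta=0.0000 Bond=7.8125
(3,2): Delta=0.0000 Bond=7.8125
(3,3): Delta=-0.0667 Bond=19.8998
V0=1.6114

Since d<R<u, set p* = (R−d)/(u−d) = 0.8679; price each node as the discounted p*-expectation of its children.
Terminal payoffs: V(4,0)=10.0000, V(4,1)=10.0000, V(4,2)=10.0000, V(4,3)=10.0000, V(4,4)=0.0000
Node (3,0) S=63.4073: V=(p*·10.0000+(1−p*)·10.0000)/1.28=7.8125; Δ=(10.0000−10.0000)/(85.5999−51.9940)=0.0000; B=V−Δ·S=7.8125
Node (3,1) S=104.3901: V=(p*·10.0000+(1−p*)·10.0000)/1.28=7.8125; Δ=(10.0000−10.0000)/(140.9266−85.5999)=0.0000; B=V−Δ·S=7.8125
Node (3,2) S=171.8618: V=(p*·10.0000+(1−p*)·10.0000)/1.28=7.8125; Δ=(10.0000−10.0000)/(232.0134−140.9266)=0.0000; B=V−Δ·S=7.8125
Node (3,3) S=282.9431: V=(p*·0.0000+(1−p*)·10.0000)/1.28=1.0318; Δ=(0.0000−10.0000)/(381.9732−232.0134)=-0.0667; B=V−Δ·S=19.8998
Node (2,0) S=77.3260: V=(p*·7.8125+(1−p*)·7.8125)/1.28=6.1035; Δ=(7.8125−7.8125)/(104.3901−63.4073)=0.0000; B=V−Δ·S=6.1035
Node (2,1) S=127.3050: V=(p*·7.8125+(1−p*)·7.8125)/1.28=6.1035; Δ=(7.8125−7.8125)/(171.8618−104.3901)=0.0000; B=V−Δ·S=6.1035
Node (2,2) S=209.5875: V=(p*·1.0318+(1−p*)·7.8125)/1.28=1.5058; Δ=(1.0318−7.8125)/(282.9431−171.8618)=-0.0610; B=V−Δ·S=14.2995
Node (1,0) S=94.3000: V=(p*·6.1035+(1−p*)·6.1035)/1.28=4.7684; Δ=(6.1035−6.1035)/(127.3050−77.3260)=0.0000; B=V−Δ·S=4.7684
Node (1,1) S=155.2500: V=(p*·1.5058+(1−p*)·6.1035)/1.28=1.6508; Δ=(1.5058−6.1035)/(209.5875−127.3050)=-0.0559; B=V−Δ·S=10.3258
Node (0,0) S=115.0000: V=(p*·1.6508+(1−p*)·4.7684)/1.28=1.6114; Δ=(1.6508−4.7684)/(155.2500−94.3000)=-0.0511; B=V−Δ·S=7.4936
Self-financing check: at every node Δ·S+B equals the discounted successor values.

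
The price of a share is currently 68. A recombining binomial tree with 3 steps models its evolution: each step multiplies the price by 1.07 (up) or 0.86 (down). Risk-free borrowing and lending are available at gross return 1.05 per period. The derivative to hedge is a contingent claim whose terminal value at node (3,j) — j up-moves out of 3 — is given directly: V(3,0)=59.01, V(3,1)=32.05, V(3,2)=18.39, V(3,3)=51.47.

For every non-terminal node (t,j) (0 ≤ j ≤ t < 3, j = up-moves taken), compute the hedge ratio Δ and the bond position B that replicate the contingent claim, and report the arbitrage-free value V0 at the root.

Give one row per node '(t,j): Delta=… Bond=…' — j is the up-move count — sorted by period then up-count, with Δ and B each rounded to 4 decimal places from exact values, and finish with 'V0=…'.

Since d<R<u, set p* = (R−d)/(u−d) = 0.9048; price each node as the discounted p*-expectation of its children.
Payoff layer (t=3): V(3,0)=59.0100, V(3,1)=32.0500, V(3,2)=18.3900, V(3,3)=51.4700
Node (2,0) S=50.2928: V=(p*·32.0500+(1−p*)·59.0100)/1.05=32.9692; Δ=(32.0500−59.0100)/(53.8133−43.2518)=-2.5527; B=V−Δ·S=161.3501
Node (2,1) S=62.5736: V=(p*·18.3900+(1−p*)·32.0500)/1.05=18.7533; Δ=(18.3900−32.0500)/(66.9538−53.8133)=-1.0395; B=V−Δ·S=83.8009
Node (2,2) S=77.8532: V=(p*·51.4700+(1−p*)·18.3900)/1.05=46.0186; Δ=(51.4700−18.3900)/(83.3029−66.9538)=2.0233; B=V−Δ·S=-111.5052
Node (1,0) S=58.4800: V=(p*·18.7533+(1−p*)·32.9692)/1.05=19.1497; Δ=(18.7533−32.9692)/(62.5736−50.2928)=-1.1576; B=V−Δ·S=86.8443
Node (1,1) S=72.7600: V=(p*·46.0186+(1−p*)·18.7533)/1.05=41.3542; Δ=(46.0186−18.7533)/(77.8532−62.5736)=1.7844; B=V−Δ·S=-88.4806
Node (0,0) S=68.0000: V=(p*·41.3542+(1−p*)·19.1497)/1.05=37.3709; Δ=(41.3542−19.1497)/(72.7600−58.4800)=1.5549; B=V−Δ·S=-68.3648
Each (Δ,B) replicates both successor values, so the strategy is self-financing and V0 is arbitrage-free.

(0,0): Delta=1.5549 Bond=-68.3648
(1,0): Delta=-1.1576 Bond=86.8443
(1,1): Delta=1.7844 Bond=-88.4806
(2,0): Delta=-2.5527 Bond=161.3501
(2,1): Delta=-1.0395 Bond=83.8009
(2,2): Delta=2.0233 Bond=-111.5052
V0=37.3709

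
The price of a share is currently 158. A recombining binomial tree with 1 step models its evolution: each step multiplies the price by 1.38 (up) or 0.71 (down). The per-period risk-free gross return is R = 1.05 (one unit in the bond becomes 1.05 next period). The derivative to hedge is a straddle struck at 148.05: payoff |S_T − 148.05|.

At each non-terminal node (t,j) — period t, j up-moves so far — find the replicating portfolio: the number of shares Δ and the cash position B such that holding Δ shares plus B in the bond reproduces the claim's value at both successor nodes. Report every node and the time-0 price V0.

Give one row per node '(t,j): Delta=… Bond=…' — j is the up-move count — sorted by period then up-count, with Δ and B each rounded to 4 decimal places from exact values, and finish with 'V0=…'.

(0,0): Delta=0.3223 Bond=-0.2733
V0=50.6520

The replicating-portfolio and risk-neutral prices coincide; use p* = (1.05−0.71)/(1.38−0.71) = 0.5075 for the latter.
Terminal values V(1,·): V(1,0)=35.8700, V(1,1)=69.9900
(0,0): S=158.0000. Δ = (V_up−V_dn)/(S_up−S_dn) = (69.9900−35.8700)/(218.0400−112.1800) = 0.3223. V = [p*·69.9900 + (1−p*)·35.8700]/1.05 = 50.6520. B = V − Δ·S = -0.2733.
Each (Δ,B) replicates both successor values, so the strategy is self-financing and V0 is arbitrage-free.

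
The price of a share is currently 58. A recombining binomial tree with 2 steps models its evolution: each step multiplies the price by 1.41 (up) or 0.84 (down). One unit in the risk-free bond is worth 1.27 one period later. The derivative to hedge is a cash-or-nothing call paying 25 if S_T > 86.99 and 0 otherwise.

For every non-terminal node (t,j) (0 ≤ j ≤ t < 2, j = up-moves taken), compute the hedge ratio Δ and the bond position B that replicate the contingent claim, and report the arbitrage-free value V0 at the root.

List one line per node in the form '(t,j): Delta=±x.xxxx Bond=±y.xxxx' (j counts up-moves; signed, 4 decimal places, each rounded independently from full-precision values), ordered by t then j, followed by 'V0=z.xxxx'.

(0,0): Delta=0.4492 Bond=-17.2318
(1,0): Delta=0.0000 Bond=0.0000
(1,1): Delta=0.5363 Bond=-29.0095
V0=8.8210

Risk-neutral probability p* = (R−d)/(u−d) = (1.27−0.84)/(1.41−0.84) = 0.7544.
Payoff layer (t=2): V(2,0)=0.0000, V(2,1)=0.0000, V(2,2)=25.0000
(1,0): S=48.7200. Δ = (V_up−V_dn)/(S_up−S_dn) = (0.0000−0.0000)/(68.6952−40.9248) = 0.0000. V = [p*·0.0000 + (1−p*)·0.0000]/1.27 = 0.0000. B = V − Δ·S = 0.0000.
(1,1): S=81.7800. Δ = (V_up−V_dn)/(S_up−S_dn) = (25.0000−0.0000)/(115.3098−68.6952) = 0.5363. V = [p*·25.0000 + (1−p*)·0.0000]/1.27 = 14.8501. B = V − Δ·S = -29.0095.
(0,0): S=58.0000. Δ = (V_up−V_dn)/(S_up−S_dn) = (14.8501−0.0000)/(81.7800−48.7200) = 0.4492. V = [p*·14.8501 + (1−p*)·0.0000]/1.27 = 8.8210. B = V − Δ·S = -17.2318.
Root portfolio cost Δ·58+B reproduces V0=8.8210.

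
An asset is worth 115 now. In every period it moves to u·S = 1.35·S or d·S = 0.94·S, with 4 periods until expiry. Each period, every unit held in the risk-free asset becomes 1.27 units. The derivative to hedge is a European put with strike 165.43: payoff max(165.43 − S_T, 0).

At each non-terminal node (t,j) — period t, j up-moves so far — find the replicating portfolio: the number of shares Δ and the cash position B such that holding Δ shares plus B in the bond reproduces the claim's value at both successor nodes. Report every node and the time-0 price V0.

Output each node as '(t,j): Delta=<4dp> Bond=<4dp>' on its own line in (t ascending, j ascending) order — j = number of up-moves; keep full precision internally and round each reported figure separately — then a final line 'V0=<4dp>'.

Under the risk-neutral measure, an up-move has probability p* = (R−d)/(u−d) = 0.8049 and values discount at R = 1.27.
Terminal values V(4,·): V(4,0)=75.6439, V(4,1)=36.4818, V(4,2)=0.0000, V(4,3)=0.0000, V(4,4)=0.0000
(3,0): S=95.5172. Δ = (V_up−V_dn)/(S_up−S_dn) = (36.4818−75.6439)/(128.9482−89.7861) = -1.0000. V = [p*·36.4818 + (1−p*)·75.6439]/1.27 = 34.7427. B = V − Δ·S = 130.2598.
(3,1): S=137.1789. Δ = (V_up−V_dn)/(S_up−S_dn) = (0.0000−36.4818)/(185.1915−128.9482) = -0.6486. V = [p*·0.0000 + (1−p*)·36.4818]/1.27 = 5.6050. B = V − Δ·S = 94.5851.
(3,2): S=197.0123. Δ = (V_up−V_dn)/(S_up−S_dn) = (0.0000−0.0000)/(265.9665−185.1915) = 0.0000. V = [p*·0.0000 + (1−p*)·0.0000]/1.27 = 0.0000. B = V − Δ·S = 0.0000.
(3,3): S=282.9431. Δ = (V_up−V_dn)/(S_up−S_dn) = (0.0000−0.0000)/(381.9732−265.9665) = 0.0000. V = [p*·0.0000 + (1−p*)·0.0000]/1.27 = 0.0000. B = V − Δ·S = 0.0000.
(2,0): S=101.6140. Δ = (V_up−V_dn)/(S_up−S_dn) = (5.6050−34.7427)/(137.1789−95.5172) = -0.6994. V = [p*·5.6050 + (1−p*)·34.7427]/1.27 = 8.8901. B = V − Δ·S = 79.9575.
(2,1): S=145.9350. Δ = (V_up−V_dn)/(S_up−S_dn) = (0.0000−5.6050)/(197.0123−137.1789) = -0.0937. V = [p*·0.0000 + (1−p*)·5.6050]/1.27 = 0.8612. B = V − Δ·S = 14.5320.
(2,2): S=209.5875. Δ = (V_up−V_dn)/(S_up−S_dn) = (0.0000−0.0000)/(282.9431−197.0123) = 0.0000. V = [p*·0.0000 + (1−p*)·0.0000]/1.27 = 0.0000. B = V − Δ·S = 0.0000.
(1,0): S=108.1000. Δ = (V_up−V_dn)/(S_up−S_dn) = (0.8612−8.8901)/(145.9350−101.6140) = -0.1812. V = [p*·0.8612 + (1−p*)·8.8901]/1.27 = 1.9116. B = V − Δ·S = 21.4944.
(1,1): S=155.2500. Δ = (V_up−V_dn)/(S_up−S_dn) = (0.0000−0.8612)/(209.5875−145.9350) = -0.0135. V = [p*·0.0000 + (1−p*)·0.8612]/1.27 = 0.1323. B = V − Δ·S = 2.2327.
(0,0): S=115.0000. Δ = (V_up−V_dn)/(S_up−S_dn) = (0.1323−1.9116)/(155.2500−108.1000) = -0.0377. V = [p*·0.1323 + (1−p*)·1.9116]/1.27 = 0.3776. B = V − Δ·S = 4.7174.
Self-financing check: at every node Δ·S+B equals the discounted successor values.

(0,0): Delta=-0.0377 Bond=4.7174
(1,0): Delta=-0.1812 Bond=21.4944
(1,1): Delta=-0.0135 Bond=2.2327
(2,0): Delta=-0.6994 Bond=79.9575
(2,1): Delta=-0.0937 Bond=14.5320
(2,2): Delta=0.0000 Bond=0.0000
(3,0): Delta=-1.0000 Bond=130.2598
(3,1): Delta=-0.6486 Bond=94.5851
(3,2): Delta=0.0000 Bond=0.0000
(3,3): Delta=0.0000 Bond=0.0000
V0=0.3776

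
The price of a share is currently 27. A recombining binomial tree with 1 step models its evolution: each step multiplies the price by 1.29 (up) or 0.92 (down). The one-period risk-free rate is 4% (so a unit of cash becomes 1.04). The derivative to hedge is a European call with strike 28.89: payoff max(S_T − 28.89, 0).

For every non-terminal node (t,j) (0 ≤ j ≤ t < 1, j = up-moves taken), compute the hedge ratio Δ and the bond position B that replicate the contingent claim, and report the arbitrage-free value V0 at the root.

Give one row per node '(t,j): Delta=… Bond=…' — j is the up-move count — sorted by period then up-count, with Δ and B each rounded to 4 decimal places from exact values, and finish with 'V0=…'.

Under the risk-neutral measure, an up-move has probability p* = (R−d)/(u−d) = 0.3243 and values discount at R = 1.04.
Terminal payoffs: V(1,0)=0.0000, V(1,1)=5.9400
Node (0,0) S=27.0000: V=(p*·5.9400+(1−p*)·0.0000)/1.04=1.8524; Δ=(5.9400−0.0000)/(34.8300−24.8400)=0.5946; B=V−Δ·S=-14.2017
Each (Δ,B) replicates both successor values, so the strategy is self-financing and V0 is arbitrage-free.

(0,0): Delta=0.5946 Bond=-14.2017
V0=1.8524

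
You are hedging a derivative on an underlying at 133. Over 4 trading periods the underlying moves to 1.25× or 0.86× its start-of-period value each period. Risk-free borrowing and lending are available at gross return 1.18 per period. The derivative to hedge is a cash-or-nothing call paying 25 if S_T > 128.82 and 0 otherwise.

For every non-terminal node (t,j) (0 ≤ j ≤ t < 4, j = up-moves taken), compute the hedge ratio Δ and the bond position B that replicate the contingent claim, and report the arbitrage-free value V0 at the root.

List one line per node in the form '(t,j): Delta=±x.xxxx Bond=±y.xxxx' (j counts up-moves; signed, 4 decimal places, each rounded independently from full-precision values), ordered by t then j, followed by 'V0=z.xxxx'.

(0,0): Delta=0.0233 Bond=9.5428
(1,0): Delta=0.1186 Bond=0.3612
(1,1): Delta=0.0089 Bond=13.6447
(2,0): Delta=0.4531 Bond=-32.4859
(2,1): Delta=0.0682 Bond=7.6257
(2,2): Delta=0.0000 Bond=17.9546
(3,0): Delta=0.0000 Bond=0.0000
(3,1): Delta=0.5213 Bond=-46.7188
(3,2): Delta=0.0000 Bond=21.1864
(3,3): Delta=0.0000 Bond=21.1864
V0=12.6366

Risk-neutral probability p* = (R−d)/(u−d) = (1.18−0.86)/(1.25−0.86) = 0.8205.
At expiry t=4: V(4,0)=0.0000, V(4,1)=0.0000, V(4,2)=25.0000, V(4,3)=25.0000, V(4,4)=25.0000
  t=3,j=0: stock 84.5954 → up 105.7443 (V=0.0000), down 72.7521 (V=0.0000). Price 0.0000; hedge Δ=0.0000, bond B=0.0000.
  t=3,j=1: stock 122.9585 → up 153.6981 (V=25.0000), down 105.7443 (V=0.0000). Price 17.3837; hedge Δ=0.5213, bond B=-46.7188.
  t=3,j=2: stock 178.7188 → up 223.3984 (V=25.0000), down 153.6981 (V=25.0000). Price 21.1864; hedge Δ=0.0000, bond B=21.1864.
  t=3,j=3: stock 259.7656 → up 324.7070 (V=25.0000), down 223.3984 (V=25.0000). Price 21.1864; hedge Δ=0.0000, bond B=21.1864.
  t=2,j=0: stock 98.3668 → up 122.9585 (V=17.3837), down 84.5954 (V=0.0000). Price 12.0878; hedge Δ=0.4531, bond B=-32.4859.
  t=2,j=1: stock 142.9750 → up 178.7188 (V=21.1864), down 122.9585 (V=17.3837). Price 17.3762; hedge Δ=0.0682, bond B=7.6257.
  t=2,j=2: stock 207.8125 → up 259.7656 (V=21.1864), down 178.7188 (V=21.1864). Price 17.9546; hedge Δ=0.0000, bond B=17.9546.
  t=1,j=0: stock 114.3800 → up 142.9750 (V=17.3762), down 98.3668 (V=12.0878). Price 13.9212; hedge Δ=0.1186, bond B=0.3612.
  t=1,j=1: stock 166.2500 → up 207.8125 (V=17.9546), down 142.9750 (V=17.3762). Price 15.1278; hedge Δ=0.0089, bond B=13.6447.
  t=0,j=0: stock 133.0000 → up 166.2500 (V=15.1278), down 114.3800 (V=13.9212). Price 12.6366; hedge Δ=0.0233, bond B=9.5428.
Self-financing check: at every node Δ·S+B equals the discounted successor values.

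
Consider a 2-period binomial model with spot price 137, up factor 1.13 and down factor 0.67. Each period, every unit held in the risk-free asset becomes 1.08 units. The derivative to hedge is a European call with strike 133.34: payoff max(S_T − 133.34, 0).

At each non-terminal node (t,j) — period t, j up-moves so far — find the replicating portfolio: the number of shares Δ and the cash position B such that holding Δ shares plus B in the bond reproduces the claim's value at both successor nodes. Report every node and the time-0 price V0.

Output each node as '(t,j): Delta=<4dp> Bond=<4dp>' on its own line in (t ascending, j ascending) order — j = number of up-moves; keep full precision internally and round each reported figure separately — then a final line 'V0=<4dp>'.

(0,0): Delta=0.5447 Bond=-46.2956
(1,0): Delta=0.0000 Bond=0.0000
(1,1): Delta=0.5841 Bond=-56.0967
V0=28.3301

Since d<R<u, set p* = (R−d)/(u−d) = 0.8913; price each node as the discounted p*-expectation of its children.
Terminal values V(2,·): V(2,0)=0.0000, V(2,1)=0.0000, V(2,2)=41.5953
Node (1,0) S=91.7900: V=(p*·0.0000+(1−p*)·0.0000)/1.08=0.0000; Δ=(0.0000−0.0000)/(103.7227−61.4993)=0.0000; B=V−Δ·S=0.0000
Node (1,1) S=154.8100: V=(p*·41.5953+(1−p*)·0.0000)/1.08=34.3278; Δ=(41.5953−0.0000)/(174.9353−103.7227)=0.5841; B=V−Δ·S=-56.0967
Node (0,0) S=137.0000: V=(p*·34.3278+(1−p*)·0.0000)/1.08=28.3301; Δ=(34.3278−0.0000)/(154.8100−91.7900)=0.5447; B=V−Δ·S=-46.2956
Root portfolio cost Δ·137+B reproduces V0=28.3301.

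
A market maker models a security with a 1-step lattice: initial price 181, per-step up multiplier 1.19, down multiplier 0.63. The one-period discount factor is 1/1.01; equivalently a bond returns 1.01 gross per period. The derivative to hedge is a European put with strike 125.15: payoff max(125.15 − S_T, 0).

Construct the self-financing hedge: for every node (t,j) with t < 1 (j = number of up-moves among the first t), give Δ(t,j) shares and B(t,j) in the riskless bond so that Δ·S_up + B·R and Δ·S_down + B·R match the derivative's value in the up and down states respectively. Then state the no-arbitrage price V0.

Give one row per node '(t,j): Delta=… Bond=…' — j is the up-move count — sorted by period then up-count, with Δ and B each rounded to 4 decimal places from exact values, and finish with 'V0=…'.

Since d<R<u, set p* = (R−d)/(u−d) = 0.6786; price each node as the discounted p*-expectation of its children.
Terminal values V(1,·): V(1,0)=11.1200, V(1,1)=0.0000
Node (0,0) S=181.0000: V=(p*·0.0000+(1−p*)·11.1200)/1.01=3.5389; Δ=(0.0000−11.1200)/(215.3900−114.0300)=-0.1097; B=V−Δ·S=23.3960
Check: Δ(0,0)·S0 + B(0,0) = 3.5389 = V0.

(0,0): Delta=-0.1097 Bond=23.3960
V0=3.5389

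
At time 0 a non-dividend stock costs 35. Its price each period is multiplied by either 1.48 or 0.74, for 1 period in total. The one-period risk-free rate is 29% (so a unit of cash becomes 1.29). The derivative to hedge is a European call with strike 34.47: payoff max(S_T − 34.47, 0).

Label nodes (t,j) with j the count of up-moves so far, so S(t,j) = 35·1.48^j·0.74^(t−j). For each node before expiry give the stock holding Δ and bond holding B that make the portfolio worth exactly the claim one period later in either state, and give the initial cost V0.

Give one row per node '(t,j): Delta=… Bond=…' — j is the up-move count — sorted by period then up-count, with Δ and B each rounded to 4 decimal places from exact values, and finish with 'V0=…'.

No-arbitrage ⇒ martingale measure with p* = (R−d)/(u−d) = 0.7432.
At expiry t=1: V(1,0)=0.0000, V(1,1)=17.3300
(0,0): S=35.0000. Δ = (V_up−V_dn)/(S_up−S_dn) = (17.3300−0.0000)/(51.8000−25.9000) = 0.6691. V = [p*·17.3300 + (1−p*)·0.0000]/1.29 = 9.9848. B = V − Δ·S = -13.4341.
The time-0 hedge costs 9.9848, which is the no-arbitrage price.

(0,0): Delta=0.6691 Bond=-13.4341
V0=9.9848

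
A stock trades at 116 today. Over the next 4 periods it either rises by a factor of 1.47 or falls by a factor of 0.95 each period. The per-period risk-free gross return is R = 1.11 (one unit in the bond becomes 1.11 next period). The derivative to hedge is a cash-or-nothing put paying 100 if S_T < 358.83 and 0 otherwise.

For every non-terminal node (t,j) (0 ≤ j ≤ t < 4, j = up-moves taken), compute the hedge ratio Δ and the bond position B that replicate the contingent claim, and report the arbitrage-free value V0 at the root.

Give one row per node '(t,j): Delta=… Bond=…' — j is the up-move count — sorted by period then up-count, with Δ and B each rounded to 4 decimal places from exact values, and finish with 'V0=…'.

(0,0): Delta=-0.0353 Bond=69.3788
(1,0): Delta=0.0000 Bond=73.1191
(1,1): Delta=-0.0867 Bond=85.7661
(2,0): Delta=0.0000 Bond=81.1622
(2,1): Delta=0.0000 Bond=81.1622
(2,2): Delta=-0.2127 Bond=126.7860
(3,0): Delta=0.0000 Bond=90.0901
(3,1): Delta=0.0000 Bond=90.0901
(3,2): Delta=0.0000 Bond=90.0901
(3,3): Delta=-0.5219 Bond=254.6778
V0=65.2827

Risk-neutral probability p* = (R−d)/(u−d) = (1.11−0.95)/(1.47−0.95) = 0.3077.
Payoff layer (t=4): V(4,0)=100.0000, V(4,1)=100.0000, V(4,2)=100.0000, V(4,3)=100.0000, V(4,4)=0.0000
Node (3,0) S=99.4555: V=(p*·100.0000+(1−p*)·100.0000)/1.11=90.0901; Δ=(100.0000−100.0000)/(146.1996−94.4827)=0.0000; B=V−Δ·S=90.0901
Node (3,1) S=153.8943: V=(p*·100.0000+(1−p*)·100.0000)/1.11=90.0901; Δ=(100.0000−100.0000)/(226.2246−146.1996)=0.0000; B=V−Δ·S=90.0901
Node (3,2) S=238.1312: V=(p*·100.0000+(1−p*)·100.0000)/1.11=90.0901; Δ=(100.0000−100.0000)/(350.0528−226.2246)=0.0000; B=V−Δ·S=90.0901
Node (3,3) S=368.4767: V=(p*·0.0000+(1−p*)·100.0000)/1.11=62.3701; Δ=(0.0000−100.0000)/(541.6607−350.0528)=-0.5219; B=V−Δ·S=254.6778
Node (2,0) S=104.6900: V=(p*·90.0901+(1−p*)·90.0901)/1.11=81.1622; Δ=(90.0901−90.0901)/(153.8943−99.4555)=0.0000; B=V−Δ·S=81.1622
Node (2,1) S=161.9940: V=(p*·90.0901+(1−p*)·90.0901)/1.11=81.1622; Δ=(90.0901−90.0901)/(238.1312−153.8943)=0.0000; B=V−Δ·S=81.1622
Node (2,2) S=250.6644: V=(p*·62.3701+(1−p*)·90.0901)/1.11=73.4782; Δ=(62.3701−90.0901)/(368.4767−238.1312)=-0.2127; B=V−Δ·S=126.7860
Node (1,0) S=110.2000: V=(p*·81.1622+(1−p*)·81.1622)/1.11=73.1191; Δ=(81.1622−81.1622)/(161.9940−104.6900)=0.0000; B=V−Δ·S=73.1191
Node (1,1) S=170.5200: V=(p*·73.4782+(1−p*)·81.1622)/1.11=70.9891; Δ=(73.4782−81.1622)/(250.6644−161.9940)=-0.0867; B=V−Δ·S=85.7661
Node (0,0) S=116.0000: V=(p*·70.9891+(1−p*)·73.1191)/1.11=65.2827; Δ=(70.9891−73.1191)/(170.5200−110.2000)=-0.0353; B=V−Δ·S=69.3788
Root portfolio cost Δ·116+B reproduces V0=65.2827.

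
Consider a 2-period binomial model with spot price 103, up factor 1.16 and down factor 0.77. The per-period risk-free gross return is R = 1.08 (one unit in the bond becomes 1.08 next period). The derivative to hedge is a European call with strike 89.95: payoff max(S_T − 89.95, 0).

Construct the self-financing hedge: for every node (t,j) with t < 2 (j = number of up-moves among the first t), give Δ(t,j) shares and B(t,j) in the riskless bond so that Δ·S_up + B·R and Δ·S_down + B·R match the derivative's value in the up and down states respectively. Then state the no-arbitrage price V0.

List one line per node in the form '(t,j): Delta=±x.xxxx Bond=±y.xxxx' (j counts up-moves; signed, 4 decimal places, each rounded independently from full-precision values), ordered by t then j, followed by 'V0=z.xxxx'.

(0,0): Delta=0.8634 Bond=-62.0103
(1,0): Delta=0.0663 Bond=-3.7469
(1,1): Delta=1.0000 Bond=-83.2870
V0=26.9243

Risk-neutral probability p* = (R−d)/(u−d) = (1.08−0.77)/(1.16−0.77) = 0.7949.
Terminal values V(2,·): V(2,0)=0.0000, V(2,1)=2.0496, V(2,2)=48.6468
(1,0): S=79.3100. Δ = (V_up−V_dn)/(S_up−S_dn) = (2.0496−0.0000)/(91.9996−61.0687) = 0.0663. V = [p*·2.0496 + (1−p*)·0.0000]/1.08 = 1.5085. B = V − Δ·S = -3.7469.
(1,1): S=119.4800. Δ = (V_up−V_dn)/(S_up−S_dn) = (48.6468−2.0496)/(138.5968−91.9996) = 1.0000. V = [p*·48.6468 + (1−p*)·2.0496]/1.08 = 36.1930. B = V − Δ·S = -83.2870.
(0,0): S=103.0000. Δ = (V_up−V_dn)/(S_up−S_dn) = (36.1930−1.5085)/(119.4800−79.3100) = 0.8634. V = [p*·36.1930 + (1−p*)·1.5085]/1.08 = 26.9243. B = V − Δ·S = -62.0103.
The time-0 hedge costs 26.9243, which is the no-arbitrage price.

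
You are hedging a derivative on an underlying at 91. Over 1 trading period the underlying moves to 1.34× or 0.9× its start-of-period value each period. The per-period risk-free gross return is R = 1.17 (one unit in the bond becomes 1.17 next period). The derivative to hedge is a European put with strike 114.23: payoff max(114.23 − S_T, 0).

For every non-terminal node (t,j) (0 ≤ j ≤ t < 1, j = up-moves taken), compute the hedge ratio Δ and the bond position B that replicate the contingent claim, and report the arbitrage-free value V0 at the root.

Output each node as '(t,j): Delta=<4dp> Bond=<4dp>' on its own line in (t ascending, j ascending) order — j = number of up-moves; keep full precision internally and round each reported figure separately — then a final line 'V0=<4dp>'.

(0,0): Delta=-0.8074 Bond=84.1535
V0=10.6762

Since d<R<u, set p* = (R−d)/(u−d) = 0.6136; price each node as the discounted p*-expectation of its children.
At expiry t=1: V(1,0)=32.3300, V(1,1)=0.0000
  t=0,j=0: stock 91.0000 → up 121.9400 (V=0.0000), down 81.9000 (V=32.3300). Price 10.6762; hedge Δ=-0.8074, bond B=84.1535.
Check: Δ(0,0)·S0 + B(0,0) = 10.6762 = V0.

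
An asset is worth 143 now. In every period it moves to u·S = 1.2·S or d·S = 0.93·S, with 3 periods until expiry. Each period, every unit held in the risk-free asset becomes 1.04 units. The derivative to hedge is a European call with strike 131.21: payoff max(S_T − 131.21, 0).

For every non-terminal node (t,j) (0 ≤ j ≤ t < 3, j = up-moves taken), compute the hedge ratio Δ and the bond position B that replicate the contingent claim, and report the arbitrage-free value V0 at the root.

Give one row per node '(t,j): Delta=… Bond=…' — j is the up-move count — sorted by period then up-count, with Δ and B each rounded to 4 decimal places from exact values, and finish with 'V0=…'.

(0,0): Delta=0.8639 Bond=-94.1860
(1,0): Delta=0.7431 Bond=-81.8951
(1,1): Delta=1.0000 Bond=-121.3110
(2,0): Delta=0.5153 Bond=-56.9885
(2,1): Delta=1.0000 Bond=-126.1635
(2,2): Delta=1.0000 Bond=-126.1635
V0=29.3494

The replicating-portfolio and risk-neutral prices coincide; use p* = (1.04−0.93)/(1.2−0.93) = 0.4074 for the latter.
At expiry t=3: V(3,0)=0.0000, V(3,1)=17.2068, V(3,2)=60.2956, V(3,3)=115.8940
Node (2,0) S=123.6807: V=(p*·17.2068+(1−p*)·0.0000)/1.04=6.7406; Δ=(17.2068−0.0000)/(148.4168−115.0231)=0.5153; B=V−Δ·S=-56.9885
Node (2,1) S=159.5880: V=(p*·60.2956+(1−p*)·17.2068)/1.04=33.4245; Δ=(60.2956−17.2068)/(191.5056−148.4168)=1.0000; B=V−Δ·S=-126.1635
Node (2,2) S=205.9200: V=(p*·115.8940+(1−p*)·60.2956)/1.04=79.7565; Δ=(115.8940−60.2956)/(247.1040−191.5056)=1.0000; B=V−Δ·S=-126.1635
Node (1,0) S=132.9900: V=(p*·33.4245+(1−p*)·6.7406)/1.04=16.9344; Δ=(33.4245−6.7406)/(159.5880−123.6807)=0.7431; B=V−Δ·S=-81.8951
Node (1,1) S=171.6000: V=(p*·79.7565+(1−p*)·33.4245)/1.04=50.2890; Δ=(79.7565−33.4245)/(205.9200−159.5880)=1.0000; B=V−Δ·S=-121.3110
Node (0,0) S=143.0000: V=(p*·50.2890+(1−p*)·16.9344)/1.04=29.3494; Δ=(50.2890−16.9344)/(171.6000−132.9900)=0.8639; B=V−Δ·S=-94.1860
Self-financing check: at every node Δ·S+B equals the discounted successor values.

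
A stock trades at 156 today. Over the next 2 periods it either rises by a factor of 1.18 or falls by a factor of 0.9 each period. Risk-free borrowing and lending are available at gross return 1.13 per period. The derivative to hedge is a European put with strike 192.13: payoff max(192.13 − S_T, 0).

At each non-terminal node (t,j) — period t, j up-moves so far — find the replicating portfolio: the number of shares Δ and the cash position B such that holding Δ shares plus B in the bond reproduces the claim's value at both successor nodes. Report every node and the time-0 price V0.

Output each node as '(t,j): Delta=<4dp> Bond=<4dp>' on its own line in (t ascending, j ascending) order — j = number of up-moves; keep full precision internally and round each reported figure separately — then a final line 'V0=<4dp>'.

(0,0): Delta=-0.5825 Bond=98.5978
(1,0): Delta=-1.0000 Bond=170.0265
(1,1): Delta=-0.5133 Bond=98.6740
V0=7.7212

The replicating-portfolio and risk-neutral prices coincide; use p* = (1.13−0.9)/(1.18−0.9) = 0.8214 for the latter.
Terminal payoffs: V(2,0)=65.7700, V(2,1)=26.4580, V(2,2)=0.0000
(1,0): S=140.4000. Δ = (V_up−V_dn)/(S_up−S_dn) = (26.4580−65.7700)/(165.6720−126.3600) = -1.0000. V = [p*·26.4580 + (1−p*)·65.7700]/1.13 = 29.6265. B = V − Δ·S = 170.0265.
(1,1): S=184.0800. Δ = (V_up−V_dn)/(S_up−S_dn) = (0.0000−26.4580)/(217.2144−165.6720) = -0.5133. V = [p*·0.0000 + (1−p*)·26.4580]/1.13 = 4.1811. B = V − Δ·S = 98.6740.
(0,0): S=156.0000. Δ = (V_up−V_dn)/(S_up−S_dn) = (4.1811−29.6265)/(184.0800−140.4000) = -0.5825. V = [p*·4.1811 + (1−p*)·29.6265]/1.13 = 7.7212. B = V − Δ·S = 98.5978.
Root portfolio cost Δ·156+B reproduces V0=7.7212.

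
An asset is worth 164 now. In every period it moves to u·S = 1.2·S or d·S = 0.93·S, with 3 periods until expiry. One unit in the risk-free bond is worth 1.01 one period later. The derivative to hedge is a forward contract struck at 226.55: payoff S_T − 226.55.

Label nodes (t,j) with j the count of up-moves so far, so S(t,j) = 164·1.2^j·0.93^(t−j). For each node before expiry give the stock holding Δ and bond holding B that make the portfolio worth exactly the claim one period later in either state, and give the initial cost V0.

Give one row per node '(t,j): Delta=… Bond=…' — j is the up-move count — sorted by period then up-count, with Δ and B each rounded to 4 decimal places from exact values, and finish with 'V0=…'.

(0,0): Delta=1.0000 Bond=-219.8872
(1,0): Delta=1.0000 Bond=-222.0861
(1,1): Delta=1.0000 Bond=-222.0861
(2,0): Delta=1.0000 Bond=-224.3069
(2,1): Delta=1.0000 Bond=-224.3069
(2,2): Delta=1.0000 Bond=-224.3069
V0=-55.8872

Risk-neutral probability p* = (R−d)/(u−d) = (1.01−0.93)/(1.2−0.93) = 0.2963.
At expiry t=3: V(3,0)=-94.6355, V(3,1)=-56.3377, V(3,2)=-6.9212, V(3,3)=56.8420
(2,0): S=141.8436. Δ = (V_up−V_dn)/(S_up−S_dn) = (-56.3377−-94.6355)/(170.2123−131.9145) = 1.0000. V = [p*·-56.3377 + (1−p*)·-94.6355]/1.01 = -82.4633. B = V − Δ·S = -224.3069.
(2,1): S=183.0240. Δ = (V_up−V_dn)/(S_up−S_dn) = (-6.9212−-56.3377)/(219.6288−170.2123) = 1.0000. V = [p*·-6.9212 + (1−p*)·-56.3377]/1.01 = -41.2829. B = V − Δ·S = -224.3069.
(2,2): S=236.1600. Δ = (V_up−V_dn)/(S_up−S_dn) = (56.8420−-6.9212)/(283.3920−219.6288) = 1.0000. V = [p*·56.8420 + (1−p*)·-6.9212]/1.01 = 11.8531. B = V − Δ·S = -224.3069.
(1,0): S=152.5200. Δ = (V_up−V_dn)/(S_up−S_dn) = (-41.2829−-82.4633)/(183.0240−141.8436) = 1.0000. V = [p*·-41.2829 + (1−p*)·-82.4633]/1.01 = -69.5661. B = V − Δ·S = -222.0861.
(1,1): S=196.8000. Δ = (V_up−V_dn)/(S_up−S_dn) = (11.8531−-41.2829)/(236.1600−183.0240) = 1.0000. V = [p*·11.8531 + (1−p*)·-41.2829]/1.01 = -25.2861. B = V − Δ·S = -222.0861.
(0,0): S=164.0000. Δ = (V_up−V_dn)/(S_up−S_dn) = (-25.2861−-69.5661)/(196.8000−152.5200) = 1.0000. V = [p*·-25.2861 + (1−p*)·-69.5661]/1.01 = -55.8872. B = V − Δ·S = -219.8872.
Root portfolio cost Δ·164+B reproduces V0=-55.8872.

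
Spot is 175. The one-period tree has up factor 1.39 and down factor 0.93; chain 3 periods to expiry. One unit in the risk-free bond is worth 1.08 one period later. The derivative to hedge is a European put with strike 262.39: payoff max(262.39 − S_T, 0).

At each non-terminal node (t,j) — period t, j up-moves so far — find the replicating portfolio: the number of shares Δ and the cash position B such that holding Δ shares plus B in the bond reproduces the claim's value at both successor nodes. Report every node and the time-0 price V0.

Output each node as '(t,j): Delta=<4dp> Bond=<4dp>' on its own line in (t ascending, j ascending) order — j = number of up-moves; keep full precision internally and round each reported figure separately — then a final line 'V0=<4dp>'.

(0,0): Delta=-0.5802 Bond=149.4238
(1,0): Delta=-0.7900 Bond=195.5326
(1,1): Delta=-0.2900 Bond=90.7909
(2,0): Delta=-1.0000 Bond=242.9537
(2,1): Delta=-0.4997 Bond=145.4997
(2,2): Delta=0.0000 Bond=0.0000
V0=47.8919

The replicating-portfolio and risk-neutral prices coincide; use p* = (1.08−0.93)/(1.39−0.93) = 0.3261 for the latter.
Terminal payoffs: V(3,0)=121.6275, V(3,1)=52.0031, V(3,2)=0.0000, V(3,3)=0.0000
Node (2,0) S=151.3575: V=(p*·52.0031+(1−p*)·121.6275)/1.08=91.5962; Δ=(52.0031−121.6275)/(210.3869−140.7625)=-1.0000; B=V−Δ·S=242.9537
Node (2,1) S=226.2225: V=(p*·0.0000+(1−p*)·52.0031)/1.08=32.4496; Δ=(0.0000−52.0031)/(314.4493−210.3869)=-0.4997; B=V−Δ·S=145.4997
Node (2,2) S=338.1175: V=(p*·0.0000+(1−p*)·0.0000)/1.08=0.0000; Δ=(0.0000−0.0000)/(469.9833−314.4493)=0.0000; B=V−Δ·S=0.0000
Node (1,0) S=162.7500: V=(p*·32.4496+(1−p*)·91.5962)/1.08=66.9530; Δ=(32.4496−91.5962)/(226.2225−151.3575)=-0.7900; B=V−Δ·S=195.5326
Node (1,1) S=243.2500: V=(p*·0.0000+(1−p*)·32.4496)/1.08=20.2483; Δ=(0.0000−32.4496)/(338.1175−226.2225)=-0.2900; B=V−Δ·S=90.7909
Node (0,0) S=175.0000: V=(p*·20.2483+(1−p*)·66.9530)/1.08=47.8919; Δ=(20.2483−66.9530)/(243.2500−162.7500)=-0.5802; B=V−Δ·S=149.4238
Check: Δ(0,0)·S0 + B(0,0) = 47.8919 = V0.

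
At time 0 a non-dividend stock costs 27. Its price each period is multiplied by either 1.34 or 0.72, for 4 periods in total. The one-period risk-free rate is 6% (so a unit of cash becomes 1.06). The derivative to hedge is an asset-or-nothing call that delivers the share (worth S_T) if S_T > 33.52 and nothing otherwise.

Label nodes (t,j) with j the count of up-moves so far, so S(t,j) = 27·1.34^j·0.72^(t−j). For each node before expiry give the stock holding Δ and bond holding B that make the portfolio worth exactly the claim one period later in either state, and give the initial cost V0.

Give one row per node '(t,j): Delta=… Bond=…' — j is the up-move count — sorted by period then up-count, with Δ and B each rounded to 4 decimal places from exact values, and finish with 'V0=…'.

(0,0): Delta=1.2890 Bond=-17.5303
(1,0): Delta=1.0387 Bond=-13.7154
(1,1): Delta=1.3998 Bond=-22.5901
(2,0): Delta=0.0000 Bond=0.0000
(2,1): Delta=1.4983 Bond=-26.5111
(2,2): Delta=1.3562 Bond=-21.8326
(3,0): Delta=0.0000 Bond=0.0000
(3,1): Delta=0.0000 Bond=0.0000
(3,2): Delta=2.1613 Bond=-51.2443
(3,3): Delta=1.0000 Bond=0.0000
V0=17.2736

The replicating-portfolio and risk-neutral prices coincide; use p* = (1.06−0.72)/(1.34−0.72) = 0.5484 for the latter.
Terminal values V(4,·): V(4,0)=0.0000, V(4,1)=0.0000, V(4,2)=0.0000, V(4,3)=46.7747, V(4,4)=87.0528
  t=3,j=0: stock 10.0777 → up 13.5041 (V=0.0000), down 7.2559 (V=0.0000). Price 0.0000; hedge Δ=0.0000, bond B=0.0000.
  t=3,j=1: stock 18.7557 → up 25.1327 (V=0.0000), down 13.5041 (V=0.0000). Price 0.0000; hedge Δ=0.0000, bond B=0.0000.
  t=3,j=2: stock 34.9065 → up 46.7747 (V=46.7747), down 25.1327 (V=0.0000). Price 24.1987; hedge Δ=2.1613, bond B=-51.2443.
  t=3,j=3: stock 64.9648 → up 87.0528 (V=87.0528), down 46.7747 (V=46.7747). Price 64.9648; hedge Δ=1.0000, bond B=0.0000.
  t=2,j=0: stock 13.9968 → up 18.7557 (V=0.0000), down 10.0777 (V=0.0000). Price 0.0000; hedge Δ=0.0000, bond B=0.0000.
  t=2,j=1: stock 26.0496 → up 34.9065 (V=24.1987), down 18.7557 (V=0.0000). Price 12.5191; hedge Δ=1.4983, bond B=-26.5111.
  t=2,j=2: stock 48.4812 → up 64.9648 (V=64.9648), down 34.9065 (V=24.1987). Price 43.9192; hedge Δ=1.3562, bond B=-21.8326.
  t=1,j=0: stock 19.4400 → up 26.0496 (V=12.5191), down 13.9968 (V=0.0000). Price 6.4767; hedge Δ=1.0387, bond B=-13.7154.
  t=1,j=1: stock 36.1800 → up 48.4812 (V=43.9192), down 26.0496 (V=12.5191). Price 28.0552; hedge Δ=1.3998, bond B=-22.5901.
  t=0,j=0: stock 27.0000 → up 36.1800 (V=28.0552), down 19.4400 (V=6.4767). Price 17.2736; hedge Δ=1.2890, bond B=-17.5303.
Check: Δ(0,0)·S0 + B(0,0) = 17.2736 = V0.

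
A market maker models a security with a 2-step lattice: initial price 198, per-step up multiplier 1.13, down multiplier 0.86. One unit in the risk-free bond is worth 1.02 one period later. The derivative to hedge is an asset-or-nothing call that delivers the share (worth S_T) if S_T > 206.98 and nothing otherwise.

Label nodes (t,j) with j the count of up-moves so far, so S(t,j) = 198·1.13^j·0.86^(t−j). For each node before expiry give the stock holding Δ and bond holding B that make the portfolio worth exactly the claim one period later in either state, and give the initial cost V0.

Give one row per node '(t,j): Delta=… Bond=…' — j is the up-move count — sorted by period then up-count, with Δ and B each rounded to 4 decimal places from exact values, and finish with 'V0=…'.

Since d<R<u, set p* = (R−d)/(u−d) = 0.5926; price each node as the discounted p*-expectation of its children.
Payoff layer (t=2): V(2,0)=0.0000, V(2,1)=0.0000, V(2,2)=252.8262
Node (1,0) S=170.2800: V=(p*·0.0000+(1−p*)·0.0000)/1.02=0.0000; Δ=(0.0000−0.0000)/(192.4164−146.4408)=0.0000; B=V−Δ·S=0.0000
Node (1,1) S=223.7400: V=(p*·252.8262+(1−p*)·0.0000)/1.02=146.8852; Δ=(252.8262−0.0000)/(252.8262−192.4164)=4.1852; B=V−Δ·S=-789.5081
Node (0,0) S=198.0000: V=(p*·146.8852+(1−p*)·0.0000)/1.02=85.3364; Δ=(146.8852−0.0000)/(223.7400−170.2800)=2.7476; B=V−Δ·S=-458.6830
Each (Δ,B) replicates both successor values, so the strategy is self-financing and V0 is arbitrage-free.

(0,0): Delta=2.7476 Bond=-458.6830
(1,0): Delta=0.0000 Bond=0.0000
(1,1): Delta=4.1852 Bond=-789.5081
V0=85.3364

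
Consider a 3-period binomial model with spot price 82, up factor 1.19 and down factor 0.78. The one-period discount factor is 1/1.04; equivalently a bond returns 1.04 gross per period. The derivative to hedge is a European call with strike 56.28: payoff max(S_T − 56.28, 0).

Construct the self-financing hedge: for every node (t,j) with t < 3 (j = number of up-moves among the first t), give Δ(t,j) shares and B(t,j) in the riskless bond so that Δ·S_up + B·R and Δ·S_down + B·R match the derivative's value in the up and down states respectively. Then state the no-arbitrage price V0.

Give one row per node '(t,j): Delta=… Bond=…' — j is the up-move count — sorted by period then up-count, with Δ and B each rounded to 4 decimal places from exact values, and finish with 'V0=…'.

(0,0): Delta=0.9361 Bond=-44.0349
(1,0): Delta=0.7670 Bond=-34.9841
(1,1): Delta=1.0000 Bond=-52.0340
(2,0): Delta=0.1510 Bond=-5.6482
(2,1): Delta=1.0000 Bond=-54.1154
(2,2): Delta=1.0000 Bond=-54.1154
V0=32.7233

No-arbitrage ⇒ martingale measure with p* = (R−d)/(u−d) = 0.6341.
Payoff layer (t=3): V(3,0)=0.0000, V(3,1)=3.0877, V(3,2)=34.2938, V(3,3)=81.9030
  t=2,j=0: stock 49.8888 → up 59.3677 (V=3.0877), down 38.9133 (V=0.0000). Price 1.8827; hedge Δ=0.1510, bond B=-5.6482.
  t=2,j=1: stock 76.1124 → up 90.5738 (V=34.2938), down 59.3677 (V=3.0877). Price 21.9970; hedge Δ=1.0000, bond B=-54.1154.
  t=2,j=2: stock 116.1202 → up 138.1830 (V=81.9030), down 90.5738 (V=34.2938). Price 62.0048; hedge Δ=1.0000, bond B=-54.1154.
  t=1,j=0: stock 63.9600 → up 76.1124 (V=21.9970), down 49.8888 (V=1.8827). Price 14.0751; hedge Δ=0.7670, bond B=-34.9841.
  t=1,j=1: stock 97.5800 → up 116.1202 (V=62.0048), down 76.1124 (V=21.9970). Price 45.5460; hedge Δ=1.0000, bond B=-52.0340.
  t=0,j=0: stock 82.0000 → up 97.5800 (V=45.5460), down 63.9600 (V=14.0751). Price 32.7233; hedge Δ=0.9361, bond B=-44.0349.
Each (Δ,B) replicates both successor values, so the strategy is self-financing and V0 is arbitrage-free.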